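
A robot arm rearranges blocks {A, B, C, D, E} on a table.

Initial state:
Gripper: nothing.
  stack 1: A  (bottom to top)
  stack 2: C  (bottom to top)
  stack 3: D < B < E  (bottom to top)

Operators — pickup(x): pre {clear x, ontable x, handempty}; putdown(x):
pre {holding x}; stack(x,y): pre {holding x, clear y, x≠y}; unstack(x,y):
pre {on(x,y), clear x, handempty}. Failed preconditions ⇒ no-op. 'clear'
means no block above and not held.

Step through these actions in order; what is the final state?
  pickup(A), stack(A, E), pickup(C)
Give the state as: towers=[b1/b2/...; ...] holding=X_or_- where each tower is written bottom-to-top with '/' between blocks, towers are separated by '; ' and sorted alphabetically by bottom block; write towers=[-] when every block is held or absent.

towers=[D/B/E/A] holding=C

step 1 (pickup(A)): towers=[C; D/B/E] holding=A
step 2 (stack(A, E)): towers=[C; D/B/E/A] holding=-
step 3 (pickup(C)): towers=[D/B/E/A] holding=C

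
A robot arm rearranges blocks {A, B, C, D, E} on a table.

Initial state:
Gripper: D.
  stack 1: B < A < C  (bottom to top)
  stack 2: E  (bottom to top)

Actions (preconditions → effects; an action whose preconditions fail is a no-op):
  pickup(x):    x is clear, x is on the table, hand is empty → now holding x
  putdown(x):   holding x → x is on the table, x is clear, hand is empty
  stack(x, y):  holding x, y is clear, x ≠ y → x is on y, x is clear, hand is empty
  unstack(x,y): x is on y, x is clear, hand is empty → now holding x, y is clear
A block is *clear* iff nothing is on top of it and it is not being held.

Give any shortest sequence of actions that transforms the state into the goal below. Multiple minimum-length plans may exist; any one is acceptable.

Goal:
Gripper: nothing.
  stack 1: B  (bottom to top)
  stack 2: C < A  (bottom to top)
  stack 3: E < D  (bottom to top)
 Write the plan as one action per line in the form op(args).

stack(D, E)
unstack(C, A)
putdown(C)
unstack(A, B)
stack(A, C)

step 1 (stack(D, E)): towers=[B/A/C; E/D] holding=-
step 2 (unstack(C, A)): towers=[B/A; E/D] holding=C
step 3 (putdown(C)): towers=[B/A; C; E/D] holding=-
step 4 (unstack(A, B)): towers=[B; C; E/D] holding=A
step 5 (stack(A, C)): towers=[B; C/A; E/D] holding=-
goal check: towers=[B; C/A; E/D] holding=- — reached (length 5, optimal by BFS)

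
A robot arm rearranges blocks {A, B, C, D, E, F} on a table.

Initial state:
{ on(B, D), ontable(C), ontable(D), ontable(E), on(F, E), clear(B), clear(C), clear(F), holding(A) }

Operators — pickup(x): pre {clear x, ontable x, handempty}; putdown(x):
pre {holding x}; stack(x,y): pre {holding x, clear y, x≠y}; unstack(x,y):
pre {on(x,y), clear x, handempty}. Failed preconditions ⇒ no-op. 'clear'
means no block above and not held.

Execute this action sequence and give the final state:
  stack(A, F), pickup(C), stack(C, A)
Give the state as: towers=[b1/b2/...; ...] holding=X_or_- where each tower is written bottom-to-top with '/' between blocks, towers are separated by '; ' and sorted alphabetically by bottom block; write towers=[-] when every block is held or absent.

step 1 (stack(A, F)): towers=[C; D/B; E/F/A] holding=-
step 2 (pickup(C)): towers=[D/B; E/F/A] holding=C
step 3 (stack(C, A)): towers=[D/B; E/F/A/C] holding=-

towers=[D/B; E/F/A/C] holding=-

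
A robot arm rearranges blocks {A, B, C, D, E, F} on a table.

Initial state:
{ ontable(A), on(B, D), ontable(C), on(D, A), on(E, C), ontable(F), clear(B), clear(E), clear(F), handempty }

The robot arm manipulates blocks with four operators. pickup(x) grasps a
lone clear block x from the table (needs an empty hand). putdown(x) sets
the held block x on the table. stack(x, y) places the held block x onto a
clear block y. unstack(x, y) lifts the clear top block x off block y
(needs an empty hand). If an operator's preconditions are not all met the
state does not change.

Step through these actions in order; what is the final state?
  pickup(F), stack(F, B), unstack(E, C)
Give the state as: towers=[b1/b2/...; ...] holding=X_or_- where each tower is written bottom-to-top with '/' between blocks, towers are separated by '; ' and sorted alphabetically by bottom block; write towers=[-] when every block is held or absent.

towers=[A/D/B/F; C] holding=E

step 1 (pickup(F)): towers=[A/D/B; C/E] holding=F
step 2 (stack(F, B)): towers=[A/D/B/F; C/E] holding=-
step 3 (unstack(E, C)): towers=[A/D/B/F; C] holding=E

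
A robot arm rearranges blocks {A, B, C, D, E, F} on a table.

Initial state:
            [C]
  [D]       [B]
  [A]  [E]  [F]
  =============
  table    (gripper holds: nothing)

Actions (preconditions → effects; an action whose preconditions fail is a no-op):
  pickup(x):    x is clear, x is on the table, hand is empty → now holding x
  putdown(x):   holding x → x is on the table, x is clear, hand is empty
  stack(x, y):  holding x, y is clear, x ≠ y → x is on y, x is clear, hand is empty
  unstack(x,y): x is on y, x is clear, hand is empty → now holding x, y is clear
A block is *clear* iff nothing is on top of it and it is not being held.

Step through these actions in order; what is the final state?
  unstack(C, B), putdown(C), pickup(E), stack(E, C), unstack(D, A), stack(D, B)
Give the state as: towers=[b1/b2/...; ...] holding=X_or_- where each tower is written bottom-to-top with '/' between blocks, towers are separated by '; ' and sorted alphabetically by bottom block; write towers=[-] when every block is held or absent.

towers=[A; C/E; F/B/D] holding=-

step 1 (unstack(C, B)): towers=[A/D; E; F/B] holding=C
step 2 (putdown(C)): towers=[A/D; C; E; F/B] holding=-
step 3 (pickup(E)): towers=[A/D; C; F/B] holding=E
step 4 (stack(E, C)): towers=[A/D; C/E; F/B] holding=-
step 5 (unstack(D, A)): towers=[A; C/E; F/B] holding=D
step 6 (stack(D, B)): towers=[A; C/E; F/B/D] holding=-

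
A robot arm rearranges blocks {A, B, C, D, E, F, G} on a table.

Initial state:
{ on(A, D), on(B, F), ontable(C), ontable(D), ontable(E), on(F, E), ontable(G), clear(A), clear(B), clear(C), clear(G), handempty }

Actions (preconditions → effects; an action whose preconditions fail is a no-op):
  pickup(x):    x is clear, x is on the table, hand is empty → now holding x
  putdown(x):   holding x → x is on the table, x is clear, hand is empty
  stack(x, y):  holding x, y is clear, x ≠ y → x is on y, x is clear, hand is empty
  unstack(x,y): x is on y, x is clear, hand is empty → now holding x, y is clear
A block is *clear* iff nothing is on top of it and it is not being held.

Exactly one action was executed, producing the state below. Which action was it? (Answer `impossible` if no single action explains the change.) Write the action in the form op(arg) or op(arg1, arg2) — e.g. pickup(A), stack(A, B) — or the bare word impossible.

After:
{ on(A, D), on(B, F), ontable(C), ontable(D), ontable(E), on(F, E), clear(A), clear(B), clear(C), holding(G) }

target: towers=[C; D/A; E/F/B] holding=G
     unstack(B, F) → towers=[C; D/A; E/F; G] holding=B
         pickup(G) → towers=[C; D/A; E/F/B] holding=G  ← match
     unstack(A, D) → towers=[C; D; E/F/B; G] holding=A
         pickup(C) → towers=[D/A; E/F/B; G] holding=C

pickup(G)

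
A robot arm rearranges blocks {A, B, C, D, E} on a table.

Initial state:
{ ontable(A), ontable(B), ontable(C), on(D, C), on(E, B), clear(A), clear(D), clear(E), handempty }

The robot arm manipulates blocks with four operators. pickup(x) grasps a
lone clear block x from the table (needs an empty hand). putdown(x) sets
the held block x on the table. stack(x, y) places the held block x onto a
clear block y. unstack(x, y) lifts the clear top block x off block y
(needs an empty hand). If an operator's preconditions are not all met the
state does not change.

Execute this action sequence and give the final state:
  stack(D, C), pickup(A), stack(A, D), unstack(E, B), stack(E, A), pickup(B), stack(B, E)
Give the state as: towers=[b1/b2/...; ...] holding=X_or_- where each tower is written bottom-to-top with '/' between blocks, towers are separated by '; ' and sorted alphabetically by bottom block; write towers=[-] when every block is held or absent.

step 1 (stack(D, C)) [no-op]: towers=[A; B/E; C/D] holding=-
step 2 (pickup(A)): towers=[B/E; C/D] holding=A
step 3 (stack(A, D)): towers=[B/E; C/D/A] holding=-
step 4 (unstack(E, B)): towers=[B; C/D/A] holding=E
step 5 (stack(E, A)): towers=[B; C/D/A/E] holding=-
step 6 (pickup(B)): towers=[C/D/A/E] holding=B
step 7 (stack(B, E)): towers=[C/D/A/E/B] holding=-

towers=[C/D/A/E/B] holding=-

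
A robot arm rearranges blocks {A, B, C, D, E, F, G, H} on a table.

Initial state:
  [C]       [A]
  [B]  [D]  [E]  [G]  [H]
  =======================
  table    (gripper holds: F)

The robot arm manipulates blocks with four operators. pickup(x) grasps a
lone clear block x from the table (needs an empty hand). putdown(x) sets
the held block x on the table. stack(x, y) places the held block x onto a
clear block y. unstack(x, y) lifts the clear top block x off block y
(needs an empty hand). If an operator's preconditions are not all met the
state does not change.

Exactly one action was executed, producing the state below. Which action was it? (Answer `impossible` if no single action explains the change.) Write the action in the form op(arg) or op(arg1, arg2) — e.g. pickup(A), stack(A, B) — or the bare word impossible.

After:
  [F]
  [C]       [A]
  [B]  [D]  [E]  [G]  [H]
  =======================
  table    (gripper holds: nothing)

target: towers=[B/C/F; D; E/A; G; H] holding=-
        putdown(F) → towers=[B/C; D; E/A; F; G; H] holding=-
       stack(F, G) → towers=[B/C; D; E/A; G/F; H] holding=-
       stack(F, A) → towers=[B/C; D; E/A/F; G; H] holding=-
       stack(F, H) → towers=[B/C; D; E/A; G; H/F] holding=-
       stack(F, D) → towers=[B/C; D/F; E/A; G; H] holding=-
       stack(F, C) → towers=[B/C/F; D; E/A; G; H] holding=-  ← match

stack(F, C)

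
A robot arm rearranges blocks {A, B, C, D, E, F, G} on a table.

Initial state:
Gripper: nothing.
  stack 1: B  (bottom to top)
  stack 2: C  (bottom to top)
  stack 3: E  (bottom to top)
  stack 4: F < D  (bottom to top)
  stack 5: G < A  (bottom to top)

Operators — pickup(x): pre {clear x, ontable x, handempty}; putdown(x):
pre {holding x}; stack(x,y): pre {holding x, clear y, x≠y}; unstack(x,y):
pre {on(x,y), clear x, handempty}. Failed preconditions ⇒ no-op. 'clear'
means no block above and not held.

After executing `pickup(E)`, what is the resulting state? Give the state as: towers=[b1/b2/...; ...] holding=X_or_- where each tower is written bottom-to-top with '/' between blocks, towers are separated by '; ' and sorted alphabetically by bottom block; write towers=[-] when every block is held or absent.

before: towers=[B; C; E; F/D; G/A] holding=-
pre[pickup(E)]: clear(E) ✓, ontable(E) ✓, handempty ✓
all met → apply pickup(E)
after:  towers=[B; C; F/D; G/A] holding=E

towers=[B; C; F/D; G/A] holding=E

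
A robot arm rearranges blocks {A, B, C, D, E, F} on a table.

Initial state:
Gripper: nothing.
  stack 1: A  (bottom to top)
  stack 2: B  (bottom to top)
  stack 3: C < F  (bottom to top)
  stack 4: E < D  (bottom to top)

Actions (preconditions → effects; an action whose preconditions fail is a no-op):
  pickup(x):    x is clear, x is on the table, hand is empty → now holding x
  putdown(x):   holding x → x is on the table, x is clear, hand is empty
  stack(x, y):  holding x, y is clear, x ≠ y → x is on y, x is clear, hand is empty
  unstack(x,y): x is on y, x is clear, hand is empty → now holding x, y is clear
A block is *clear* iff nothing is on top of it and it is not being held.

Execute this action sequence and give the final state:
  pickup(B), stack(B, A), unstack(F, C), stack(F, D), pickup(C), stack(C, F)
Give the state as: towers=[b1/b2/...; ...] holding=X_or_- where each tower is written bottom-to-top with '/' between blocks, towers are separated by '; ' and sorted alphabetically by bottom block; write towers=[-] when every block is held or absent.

step 1 (pickup(B)): towers=[A; C/F; E/D] holding=B
step 2 (stack(B, A)): towers=[A/B; C/F; E/D] holding=-
step 3 (unstack(F, C)): towers=[A/B; C; E/D] holding=F
step 4 (stack(F, D)): towers=[A/B; C; E/D/F] holding=-
step 5 (pickup(C)): towers=[A/B; E/D/F] holding=C
step 6 (stack(C, F)): towers=[A/B; E/D/F/C] holding=-

towers=[A/B; E/D/F/C] holding=-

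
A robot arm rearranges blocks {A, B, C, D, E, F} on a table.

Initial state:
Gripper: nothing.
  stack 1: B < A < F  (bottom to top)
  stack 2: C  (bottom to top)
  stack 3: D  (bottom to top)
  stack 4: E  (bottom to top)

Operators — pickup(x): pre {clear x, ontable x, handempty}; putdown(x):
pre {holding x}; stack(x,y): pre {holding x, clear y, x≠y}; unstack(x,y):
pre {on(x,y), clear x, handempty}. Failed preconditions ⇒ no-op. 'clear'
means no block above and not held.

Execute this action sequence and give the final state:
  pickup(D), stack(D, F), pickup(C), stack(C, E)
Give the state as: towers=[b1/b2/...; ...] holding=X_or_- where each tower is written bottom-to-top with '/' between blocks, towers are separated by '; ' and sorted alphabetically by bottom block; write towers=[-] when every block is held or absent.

step 1 (pickup(D)): towers=[B/A/F; C; E] holding=D
step 2 (stack(D, F)): towers=[B/A/F/D; C; E] holding=-
step 3 (pickup(C)): towers=[B/A/F/D; E] holding=C
step 4 (stack(C, E)): towers=[B/A/F/D; E/C] holding=-

towers=[B/A/F/D; E/C] holding=-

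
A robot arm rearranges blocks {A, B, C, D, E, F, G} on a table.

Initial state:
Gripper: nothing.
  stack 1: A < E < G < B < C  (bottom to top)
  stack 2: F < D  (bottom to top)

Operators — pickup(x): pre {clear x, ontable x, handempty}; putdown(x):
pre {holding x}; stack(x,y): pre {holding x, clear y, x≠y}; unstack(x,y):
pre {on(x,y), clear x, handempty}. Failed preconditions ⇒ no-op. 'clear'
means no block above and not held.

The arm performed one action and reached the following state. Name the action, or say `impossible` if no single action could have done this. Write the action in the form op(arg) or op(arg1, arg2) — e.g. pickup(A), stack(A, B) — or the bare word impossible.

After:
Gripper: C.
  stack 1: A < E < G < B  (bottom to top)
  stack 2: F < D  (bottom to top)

target: towers=[A/E/G/B; F/D] holding=C
     unstack(D, F) → towers=[A/E/G/B/C; F] holding=D
     unstack(C, B) → towers=[A/E/G/B; F/D] holding=C  ← match

unstack(C, B)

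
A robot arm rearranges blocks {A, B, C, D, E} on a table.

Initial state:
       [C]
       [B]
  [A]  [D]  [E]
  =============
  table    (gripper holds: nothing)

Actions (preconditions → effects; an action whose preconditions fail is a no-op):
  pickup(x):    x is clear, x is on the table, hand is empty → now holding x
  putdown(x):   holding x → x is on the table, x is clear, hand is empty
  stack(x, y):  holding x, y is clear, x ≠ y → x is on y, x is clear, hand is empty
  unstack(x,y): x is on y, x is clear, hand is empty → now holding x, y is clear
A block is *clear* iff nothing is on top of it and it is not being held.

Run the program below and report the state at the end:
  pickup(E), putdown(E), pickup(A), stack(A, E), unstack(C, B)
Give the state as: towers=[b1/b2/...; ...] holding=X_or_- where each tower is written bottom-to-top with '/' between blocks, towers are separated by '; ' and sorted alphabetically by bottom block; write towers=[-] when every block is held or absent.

step 1 (pickup(E)): towers=[A; D/B/C] holding=E
step 2 (putdown(E)): towers=[A; D/B/C; E] holding=-
step 3 (pickup(A)): towers=[D/B/C; E] holding=A
step 4 (stack(A, E)): towers=[D/B/C; E/A] holding=-
step 5 (unstack(C, B)): towers=[D/B; E/A] holding=C

towers=[D/B; E/A] holding=C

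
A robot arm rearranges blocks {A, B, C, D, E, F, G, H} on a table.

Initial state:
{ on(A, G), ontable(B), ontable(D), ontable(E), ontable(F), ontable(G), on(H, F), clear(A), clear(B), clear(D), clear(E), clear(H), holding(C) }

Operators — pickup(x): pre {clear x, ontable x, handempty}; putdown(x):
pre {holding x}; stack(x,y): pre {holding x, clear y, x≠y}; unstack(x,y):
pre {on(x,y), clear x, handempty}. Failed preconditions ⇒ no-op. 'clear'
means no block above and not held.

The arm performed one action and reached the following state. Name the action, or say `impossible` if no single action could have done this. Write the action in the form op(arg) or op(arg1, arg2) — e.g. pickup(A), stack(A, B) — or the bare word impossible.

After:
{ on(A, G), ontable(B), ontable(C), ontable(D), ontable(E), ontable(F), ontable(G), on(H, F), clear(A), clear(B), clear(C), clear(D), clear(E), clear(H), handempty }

putdown(C)

target: towers=[B; C; D; E; F/H; G/A] holding=-
        putdown(C) → towers=[B; C; D; E; F/H; G/A] holding=-  ← match
       stack(C, A) → towers=[B; D; E; F/H; G/A/C] holding=-
       stack(C, E) → towers=[B; D; E/C; F/H; G/A] holding=-
       stack(C, H) → towers=[B; D; E; F/H/C; G/A] holding=-
       stack(C, B) → towers=[B/C; D; E; F/H; G/A] holding=-
       stack(C, D) → towers=[B; D/C; E; F/H; G/A] holding=-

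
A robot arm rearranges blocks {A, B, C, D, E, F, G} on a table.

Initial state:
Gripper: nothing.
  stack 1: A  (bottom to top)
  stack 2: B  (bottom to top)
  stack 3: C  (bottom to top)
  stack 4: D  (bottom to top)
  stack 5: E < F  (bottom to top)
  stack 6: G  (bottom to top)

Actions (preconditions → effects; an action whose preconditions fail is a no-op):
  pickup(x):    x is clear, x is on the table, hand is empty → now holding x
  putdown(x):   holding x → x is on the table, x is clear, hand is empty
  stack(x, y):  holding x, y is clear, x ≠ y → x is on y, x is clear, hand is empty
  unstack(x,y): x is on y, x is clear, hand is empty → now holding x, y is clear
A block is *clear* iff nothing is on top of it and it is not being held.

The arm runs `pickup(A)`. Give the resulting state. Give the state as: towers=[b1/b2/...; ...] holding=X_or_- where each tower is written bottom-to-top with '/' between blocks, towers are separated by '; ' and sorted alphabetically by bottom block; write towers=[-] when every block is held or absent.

towers=[B; C; D; E/F; G] holding=A

before: towers=[A; B; C; D; E/F; G] holding=-
pre[pickup(A)]: clear(A) ✓, ontable(A) ✓, handempty ✓
all met → apply pickup(A)
after:  towers=[B; C; D; E/F; G] holding=A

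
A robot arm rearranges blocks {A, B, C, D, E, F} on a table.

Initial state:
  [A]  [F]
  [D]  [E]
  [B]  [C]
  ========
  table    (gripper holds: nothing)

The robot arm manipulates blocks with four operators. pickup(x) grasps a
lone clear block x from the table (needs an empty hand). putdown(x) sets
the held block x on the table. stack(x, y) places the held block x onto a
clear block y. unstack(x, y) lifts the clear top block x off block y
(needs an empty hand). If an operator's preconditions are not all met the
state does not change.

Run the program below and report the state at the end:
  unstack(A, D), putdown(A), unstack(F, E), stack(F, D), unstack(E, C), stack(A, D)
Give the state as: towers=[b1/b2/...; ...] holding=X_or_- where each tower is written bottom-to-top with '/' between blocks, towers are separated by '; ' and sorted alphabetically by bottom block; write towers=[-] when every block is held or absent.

towers=[A; B/D/F; C] holding=E

step 1 (unstack(A, D)): towers=[B/D; C/E/F] holding=A
step 2 (putdown(A)): towers=[A; B/D; C/E/F] holding=-
step 3 (unstack(F, E)): towers=[A; B/D; C/E] holding=F
step 4 (stack(F, D)): towers=[A; B/D/F; C/E] holding=-
step 5 (unstack(E, C)): towers=[A; B/D/F; C] holding=E
step 6 (stack(A, D)) [no-op]: towers=[A; B/D/F; C] holding=E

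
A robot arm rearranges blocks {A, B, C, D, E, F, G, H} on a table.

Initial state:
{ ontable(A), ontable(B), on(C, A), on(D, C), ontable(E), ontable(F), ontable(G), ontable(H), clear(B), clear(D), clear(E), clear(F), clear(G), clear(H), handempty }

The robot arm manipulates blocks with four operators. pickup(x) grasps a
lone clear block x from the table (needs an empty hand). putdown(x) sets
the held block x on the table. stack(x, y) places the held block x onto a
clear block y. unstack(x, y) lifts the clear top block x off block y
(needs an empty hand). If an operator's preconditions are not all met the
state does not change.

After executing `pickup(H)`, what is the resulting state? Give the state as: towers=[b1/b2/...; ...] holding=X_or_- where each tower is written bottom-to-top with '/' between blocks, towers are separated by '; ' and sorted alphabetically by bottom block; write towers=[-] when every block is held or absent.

before: towers=[A/C/D; B; E; F; G; H] holding=-
pre[pickup(H)]: clear(H) ok, ontable(H) ok, handempty ok
all met → apply pickup(H)
after:  towers=[A/C/D; B; E; F; G] holding=H

towers=[A/C/D; B; E; F; G] holding=H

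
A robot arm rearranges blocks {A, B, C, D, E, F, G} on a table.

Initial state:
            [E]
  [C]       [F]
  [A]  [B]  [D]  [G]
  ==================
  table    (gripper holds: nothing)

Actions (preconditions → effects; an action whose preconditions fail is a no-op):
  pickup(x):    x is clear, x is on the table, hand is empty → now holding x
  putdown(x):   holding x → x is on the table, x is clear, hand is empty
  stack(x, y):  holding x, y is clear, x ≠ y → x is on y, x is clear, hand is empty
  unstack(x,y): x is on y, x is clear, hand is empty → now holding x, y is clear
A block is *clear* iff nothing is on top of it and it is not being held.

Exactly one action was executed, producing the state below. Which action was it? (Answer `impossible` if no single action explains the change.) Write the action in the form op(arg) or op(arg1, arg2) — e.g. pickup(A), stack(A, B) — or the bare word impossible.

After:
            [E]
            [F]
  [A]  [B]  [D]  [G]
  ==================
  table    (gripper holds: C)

target: towers=[A; B; D/F/E; G] holding=C
         pickup(B) → towers=[A/C; D/F/E; G] holding=B
         pickup(G) → towers=[A/C; B; D/F/E] holding=G
     unstack(E, F) → towers=[A/C; B; D/F; G] holding=E
     unstack(C, A) → towers=[A; B; D/F/E; G] holding=C  ← match

unstack(C, A)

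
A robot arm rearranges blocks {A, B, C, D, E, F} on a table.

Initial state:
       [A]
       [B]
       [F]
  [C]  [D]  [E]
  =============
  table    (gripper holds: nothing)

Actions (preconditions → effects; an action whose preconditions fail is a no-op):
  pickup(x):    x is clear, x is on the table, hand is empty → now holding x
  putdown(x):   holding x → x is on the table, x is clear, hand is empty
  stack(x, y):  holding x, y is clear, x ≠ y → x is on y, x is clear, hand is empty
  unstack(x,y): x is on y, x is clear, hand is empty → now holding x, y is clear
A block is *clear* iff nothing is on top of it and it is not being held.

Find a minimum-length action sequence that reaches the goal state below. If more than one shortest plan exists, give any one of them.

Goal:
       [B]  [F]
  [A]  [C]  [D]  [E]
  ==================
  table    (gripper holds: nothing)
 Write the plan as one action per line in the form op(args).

unstack(A, B)
putdown(A)
unstack(B, F)
stack(B, C)

step 1 (unstack(A, B)): towers=[C; D/F/B; E] holding=A
step 2 (putdown(A)): towers=[A; C; D/F/B; E] holding=-
step 3 (unstack(B, F)): towers=[A; C; D/F; E] holding=B
step 4 (stack(B, C)): towers=[A; C/B; D/F; E] holding=-
goal check: towers=[A; C/B; D/F; E] holding=- — reached (length 4, optimal by BFS)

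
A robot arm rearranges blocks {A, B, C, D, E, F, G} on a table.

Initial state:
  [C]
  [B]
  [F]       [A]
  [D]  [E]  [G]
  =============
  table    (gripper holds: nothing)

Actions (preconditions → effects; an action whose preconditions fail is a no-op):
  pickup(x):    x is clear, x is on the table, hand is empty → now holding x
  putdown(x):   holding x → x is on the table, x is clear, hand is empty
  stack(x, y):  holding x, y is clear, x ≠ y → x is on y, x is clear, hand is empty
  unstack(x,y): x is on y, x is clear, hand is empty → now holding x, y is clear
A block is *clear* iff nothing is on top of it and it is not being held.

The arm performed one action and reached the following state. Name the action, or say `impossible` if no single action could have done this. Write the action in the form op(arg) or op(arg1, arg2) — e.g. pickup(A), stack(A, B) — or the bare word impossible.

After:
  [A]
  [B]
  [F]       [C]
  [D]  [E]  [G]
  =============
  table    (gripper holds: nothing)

impossible

target: towers=[D/F/B/A; E; G/C] holding=-
     unstack(A, G) → towers=[D/F/B/C; E; G] holding=A
         pickup(E) → towers=[D/F/B/C; G/A] holding=E
     unstack(C, B) → towers=[D/F/B; E; G/A] holding=C
none of the 3 applicable actions match → impossible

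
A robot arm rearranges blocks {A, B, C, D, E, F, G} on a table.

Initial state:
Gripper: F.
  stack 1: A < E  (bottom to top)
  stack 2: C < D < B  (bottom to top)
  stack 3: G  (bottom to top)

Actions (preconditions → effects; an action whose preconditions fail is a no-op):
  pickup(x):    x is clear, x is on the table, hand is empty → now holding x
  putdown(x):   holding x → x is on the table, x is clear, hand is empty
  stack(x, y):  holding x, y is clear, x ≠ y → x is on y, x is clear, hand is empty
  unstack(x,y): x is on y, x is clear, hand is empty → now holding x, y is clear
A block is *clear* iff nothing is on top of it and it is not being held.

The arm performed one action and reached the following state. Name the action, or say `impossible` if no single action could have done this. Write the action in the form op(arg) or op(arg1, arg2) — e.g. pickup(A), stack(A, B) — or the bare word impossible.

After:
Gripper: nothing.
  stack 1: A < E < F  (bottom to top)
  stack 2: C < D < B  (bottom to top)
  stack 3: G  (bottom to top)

target: towers=[A/E/F; C/D/B; G] holding=-
        putdown(F) → towers=[A/E; C/D/B; F; G] holding=-
       stack(F, B) → towers=[A/E; C/D/B/F; G] holding=-
       stack(F, G) → towers=[A/E; C/D/B; G/F] holding=-
       stack(F, E) → towers=[A/E/F; C/D/B; G] holding=-  ← match

stack(F, E)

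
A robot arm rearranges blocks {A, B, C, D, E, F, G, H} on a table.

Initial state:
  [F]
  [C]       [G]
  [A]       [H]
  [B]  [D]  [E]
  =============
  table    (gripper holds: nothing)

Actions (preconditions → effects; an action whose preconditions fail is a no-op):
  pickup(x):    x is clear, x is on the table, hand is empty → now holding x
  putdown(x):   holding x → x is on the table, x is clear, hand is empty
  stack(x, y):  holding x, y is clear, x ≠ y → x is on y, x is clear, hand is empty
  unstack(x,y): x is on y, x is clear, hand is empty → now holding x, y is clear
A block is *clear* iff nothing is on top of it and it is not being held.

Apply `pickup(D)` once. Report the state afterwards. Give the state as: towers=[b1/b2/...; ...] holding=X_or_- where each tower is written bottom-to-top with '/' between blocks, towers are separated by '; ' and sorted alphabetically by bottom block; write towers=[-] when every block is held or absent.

before: towers=[B/A/C/F; D; E/H/G] holding=-
pre[pickup(D)]: clear(D) yes, ontable(D) yes, handempty yes
all met → apply pickup(D)
after:  towers=[B/A/C/F; E/H/G] holding=D

towers=[B/A/C/F; E/H/G] holding=D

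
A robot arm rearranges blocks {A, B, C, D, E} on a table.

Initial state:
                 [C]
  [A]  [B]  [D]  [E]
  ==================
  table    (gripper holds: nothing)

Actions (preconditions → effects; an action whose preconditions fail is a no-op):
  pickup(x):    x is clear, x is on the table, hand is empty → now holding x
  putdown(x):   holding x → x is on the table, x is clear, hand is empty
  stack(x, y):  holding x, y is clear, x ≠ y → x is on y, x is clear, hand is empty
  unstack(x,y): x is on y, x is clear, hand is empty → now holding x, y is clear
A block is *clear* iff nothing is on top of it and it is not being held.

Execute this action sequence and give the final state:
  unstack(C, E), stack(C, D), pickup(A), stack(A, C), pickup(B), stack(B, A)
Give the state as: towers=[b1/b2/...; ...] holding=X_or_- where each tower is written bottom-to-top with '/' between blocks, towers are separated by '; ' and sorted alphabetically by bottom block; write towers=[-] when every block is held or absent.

step 1 (unstack(C, E)): towers=[A; B; D; E] holding=C
step 2 (stack(C, D)): towers=[A; B; D/C; E] holding=-
step 3 (pickup(A)): towers=[B; D/C; E] holding=A
step 4 (stack(A, C)): towers=[B; D/C/A; E] holding=-
step 5 (pickup(B)): towers=[D/C/A; E] holding=B
step 6 (stack(B, A)): towers=[D/C/A/B; E] holding=-

towers=[D/C/A/B; E] holding=-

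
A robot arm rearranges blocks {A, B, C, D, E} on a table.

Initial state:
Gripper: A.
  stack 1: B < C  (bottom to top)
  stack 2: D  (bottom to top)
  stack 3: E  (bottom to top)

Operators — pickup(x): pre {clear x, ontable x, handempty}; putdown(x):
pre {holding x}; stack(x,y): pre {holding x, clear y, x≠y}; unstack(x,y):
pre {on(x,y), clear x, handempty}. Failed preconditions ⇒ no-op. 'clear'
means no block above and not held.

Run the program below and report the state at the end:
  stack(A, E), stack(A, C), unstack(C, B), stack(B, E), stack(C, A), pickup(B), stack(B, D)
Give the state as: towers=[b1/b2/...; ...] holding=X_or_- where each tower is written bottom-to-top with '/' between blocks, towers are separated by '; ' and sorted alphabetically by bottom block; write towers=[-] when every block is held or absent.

step 1 (stack(A, E)): towers=[B/C; D; E/A] holding=-
step 2 (stack(A, C)) [no-op]: towers=[B/C; D; E/A] holding=-
step 3 (unstack(C, B)): towers=[B; D; E/A] holding=C
step 4 (stack(B, E)) [no-op]: towers=[B; D; E/A] holding=C
step 5 (stack(C, A)): towers=[B; D; E/A/C] holding=-
step 6 (pickup(B)): towers=[D; E/A/C] holding=B
step 7 (stack(B, D)): towers=[D/B; E/A/C] holding=-

towers=[D/B; E/A/C] holding=-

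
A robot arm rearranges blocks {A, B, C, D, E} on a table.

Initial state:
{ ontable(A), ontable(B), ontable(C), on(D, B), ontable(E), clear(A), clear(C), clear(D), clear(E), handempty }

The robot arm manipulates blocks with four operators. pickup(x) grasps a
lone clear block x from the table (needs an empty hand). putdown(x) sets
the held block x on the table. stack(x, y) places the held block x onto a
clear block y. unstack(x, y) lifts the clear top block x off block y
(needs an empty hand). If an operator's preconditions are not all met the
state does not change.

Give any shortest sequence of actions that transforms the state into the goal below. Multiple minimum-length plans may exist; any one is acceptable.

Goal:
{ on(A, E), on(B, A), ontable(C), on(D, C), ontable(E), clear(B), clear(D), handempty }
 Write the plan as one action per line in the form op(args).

unstack(D, B)
stack(D, C)
pickup(A)
stack(A, E)
pickup(B)
stack(B, A)

step 1 (unstack(D, B)): towers=[A; B; C; E] holding=D
step 2 (stack(D, C)): towers=[A; B; C/D; E] holding=-
step 3 (pickup(A)): towers=[B; C/D; E] holding=A
step 4 (stack(A, E)): towers=[B; C/D; E/A] holding=-
step 5 (pickup(B)): towers=[C/D; E/A] holding=B
step 6 (stack(B, A)): towers=[C/D; E/A/B] holding=-
goal check: towers=[C/D; E/A/B] holding=- — reached (length 6, optimal by BFS)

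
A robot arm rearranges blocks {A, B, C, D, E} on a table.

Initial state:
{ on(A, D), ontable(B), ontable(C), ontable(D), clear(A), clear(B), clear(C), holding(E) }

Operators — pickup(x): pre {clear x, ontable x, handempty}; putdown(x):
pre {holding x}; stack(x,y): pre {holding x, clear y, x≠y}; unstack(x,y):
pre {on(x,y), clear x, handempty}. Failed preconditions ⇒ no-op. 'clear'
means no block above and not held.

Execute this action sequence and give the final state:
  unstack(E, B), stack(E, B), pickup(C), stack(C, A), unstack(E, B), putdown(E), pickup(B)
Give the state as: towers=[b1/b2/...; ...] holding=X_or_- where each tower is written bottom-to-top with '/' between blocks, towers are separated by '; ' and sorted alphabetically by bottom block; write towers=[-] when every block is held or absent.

step 1 (unstack(E, B)) [no-op]: towers=[B; C; D/A] holding=E
step 2 (stack(E, B)): towers=[B/E; C; D/A] holding=-
step 3 (pickup(C)): towers=[B/E; D/A] holding=C
step 4 (stack(C, A)): towers=[B/E; D/A/C] holding=-
step 5 (unstack(E, B)): towers=[B; D/A/C] holding=E
step 6 (putdown(E)): towers=[B; D/A/C; E] holding=-
step 7 (pickup(B)): towers=[D/A/C; E] holding=B

towers=[D/A/C; E] holding=B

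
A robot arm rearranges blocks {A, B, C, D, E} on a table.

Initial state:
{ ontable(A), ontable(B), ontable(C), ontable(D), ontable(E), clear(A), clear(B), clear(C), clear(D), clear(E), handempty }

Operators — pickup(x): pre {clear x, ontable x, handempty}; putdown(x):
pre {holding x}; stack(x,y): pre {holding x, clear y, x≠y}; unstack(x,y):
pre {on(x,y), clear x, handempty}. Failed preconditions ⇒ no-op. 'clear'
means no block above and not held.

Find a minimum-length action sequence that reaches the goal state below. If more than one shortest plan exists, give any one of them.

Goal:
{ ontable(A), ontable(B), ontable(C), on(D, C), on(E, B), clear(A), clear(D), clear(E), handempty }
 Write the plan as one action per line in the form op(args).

pickup(D)
stack(D, C)
pickup(E)
stack(E, B)

step 1 (pickup(D)): towers=[A; B; C; E] holding=D
step 2 (stack(D, C)): towers=[A; B; C/D; E] holding=-
step 3 (pickup(E)): towers=[A; B; C/D] holding=E
step 4 (stack(E, B)): towers=[A; B/E; C/D] holding=-
goal check: towers=[A; B/E; C/D] holding=- — reached (length 4, optimal by BFS)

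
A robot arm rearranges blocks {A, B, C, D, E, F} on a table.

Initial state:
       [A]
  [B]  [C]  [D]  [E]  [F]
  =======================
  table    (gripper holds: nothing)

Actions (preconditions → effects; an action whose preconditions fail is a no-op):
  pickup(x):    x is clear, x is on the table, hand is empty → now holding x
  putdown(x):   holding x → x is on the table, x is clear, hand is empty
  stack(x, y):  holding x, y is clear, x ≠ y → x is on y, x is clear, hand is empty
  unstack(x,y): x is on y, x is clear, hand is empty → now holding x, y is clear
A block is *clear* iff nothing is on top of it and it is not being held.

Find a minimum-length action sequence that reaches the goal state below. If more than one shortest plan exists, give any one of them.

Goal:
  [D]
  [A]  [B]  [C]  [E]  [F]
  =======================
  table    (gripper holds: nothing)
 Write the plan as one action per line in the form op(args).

step 1 (unstack(A, C)): towers=[B; C; D; E; F] holding=A
step 2 (putdown(A)): towers=[A; B; C; D; E; F] holding=-
step 3 (pickup(D)): towers=[A; B; C; E; F] holding=D
step 4 (stack(D, A)): towers=[A/D; B; C; E; F] holding=-
goal check: towers=[A/D; B; C; E; F] holding=- — reached (length 4, optimal by BFS)

unstack(A, C)
putdown(A)
pickup(D)
stack(D, A)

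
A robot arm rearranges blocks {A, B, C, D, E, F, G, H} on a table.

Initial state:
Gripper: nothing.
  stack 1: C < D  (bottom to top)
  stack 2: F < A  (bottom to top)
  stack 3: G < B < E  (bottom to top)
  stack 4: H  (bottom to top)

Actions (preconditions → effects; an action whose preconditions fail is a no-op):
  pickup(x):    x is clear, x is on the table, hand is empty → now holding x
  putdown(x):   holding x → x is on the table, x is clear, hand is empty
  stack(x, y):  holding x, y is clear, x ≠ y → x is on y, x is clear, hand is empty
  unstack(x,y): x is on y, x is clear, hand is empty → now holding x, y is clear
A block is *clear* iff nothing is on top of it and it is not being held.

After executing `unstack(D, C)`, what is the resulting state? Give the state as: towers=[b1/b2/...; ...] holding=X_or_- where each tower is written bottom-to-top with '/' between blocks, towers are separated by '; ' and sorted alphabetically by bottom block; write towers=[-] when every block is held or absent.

towers=[C; F/A; G/B/E; H] holding=D

before: towers=[C/D; F/A; G/B/E; H] holding=-
pre[unstack(D, C)]: on(D,C) yes, clear(D) yes, handempty yes
all met → apply unstack(D, C)
after:  towers=[C; F/A; G/B/E; H] holding=D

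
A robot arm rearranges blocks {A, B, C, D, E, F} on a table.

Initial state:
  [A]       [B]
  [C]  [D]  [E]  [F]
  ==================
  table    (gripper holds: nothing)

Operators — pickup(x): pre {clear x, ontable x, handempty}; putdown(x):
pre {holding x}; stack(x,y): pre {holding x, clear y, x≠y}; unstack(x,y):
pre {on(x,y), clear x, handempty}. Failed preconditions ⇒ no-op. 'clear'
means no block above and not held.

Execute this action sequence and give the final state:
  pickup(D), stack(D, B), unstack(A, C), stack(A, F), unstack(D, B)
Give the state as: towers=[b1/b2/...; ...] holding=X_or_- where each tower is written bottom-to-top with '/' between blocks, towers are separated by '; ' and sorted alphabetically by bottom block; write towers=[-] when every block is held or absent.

step 1 (pickup(D)): towers=[C/A; E/B; F] holding=D
step 2 (stack(D, B)): towers=[C/A; E/B/D; F] holding=-
step 3 (unstack(A, C)): towers=[C; E/B/D; F] holding=A
step 4 (stack(A, F)): towers=[C; E/B/D; F/A] holding=-
step 5 (unstack(D, B)): towers=[C; E/B; F/A] holding=D

towers=[C; E/B; F/A] holding=D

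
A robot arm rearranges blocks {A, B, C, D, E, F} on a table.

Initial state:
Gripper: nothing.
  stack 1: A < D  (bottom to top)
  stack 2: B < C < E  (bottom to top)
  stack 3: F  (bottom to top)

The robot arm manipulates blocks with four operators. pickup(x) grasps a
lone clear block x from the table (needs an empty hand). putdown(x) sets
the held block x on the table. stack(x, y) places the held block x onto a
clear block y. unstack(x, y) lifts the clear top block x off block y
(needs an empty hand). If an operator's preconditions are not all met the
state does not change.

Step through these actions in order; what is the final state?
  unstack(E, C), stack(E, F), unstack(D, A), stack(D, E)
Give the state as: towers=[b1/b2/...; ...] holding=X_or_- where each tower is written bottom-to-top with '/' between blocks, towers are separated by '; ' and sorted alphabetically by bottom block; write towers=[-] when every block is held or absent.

towers=[A; B/C; F/E/D] holding=-

step 1 (unstack(E, C)): towers=[A/D; B/C; F] holding=E
step 2 (stack(E, F)): towers=[A/D; B/C; F/E] holding=-
step 3 (unstack(D, A)): towers=[A; B/C; F/E] holding=D
step 4 (stack(D, E)): towers=[A; B/C; F/E/D] holding=-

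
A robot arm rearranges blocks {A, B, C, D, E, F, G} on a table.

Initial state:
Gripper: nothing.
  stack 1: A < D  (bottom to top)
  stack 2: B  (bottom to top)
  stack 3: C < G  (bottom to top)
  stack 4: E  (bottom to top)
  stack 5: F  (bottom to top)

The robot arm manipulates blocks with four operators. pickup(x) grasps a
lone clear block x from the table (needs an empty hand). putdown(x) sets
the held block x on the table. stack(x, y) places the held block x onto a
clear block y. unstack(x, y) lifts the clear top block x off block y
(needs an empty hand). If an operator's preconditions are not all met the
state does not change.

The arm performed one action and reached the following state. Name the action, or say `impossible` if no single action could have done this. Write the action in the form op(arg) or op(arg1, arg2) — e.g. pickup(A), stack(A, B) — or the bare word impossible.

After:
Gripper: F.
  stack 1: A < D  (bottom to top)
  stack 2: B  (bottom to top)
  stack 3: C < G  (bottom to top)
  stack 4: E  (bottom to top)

target: towers=[A/D; B; C/G; E] holding=F
         pickup(B) → towers=[A/D; C/G; E; F] holding=B
         pickup(F) → towers=[A/D; B; C/G; E] holding=F  ← match
     unstack(G, C) → towers=[A/D; B; C; E; F] holding=G
     unstack(D, A) → towers=[A; B; C/G; E; F] holding=D
         pickup(E) → towers=[A/D; B; C/G; F] holding=E

pickup(F)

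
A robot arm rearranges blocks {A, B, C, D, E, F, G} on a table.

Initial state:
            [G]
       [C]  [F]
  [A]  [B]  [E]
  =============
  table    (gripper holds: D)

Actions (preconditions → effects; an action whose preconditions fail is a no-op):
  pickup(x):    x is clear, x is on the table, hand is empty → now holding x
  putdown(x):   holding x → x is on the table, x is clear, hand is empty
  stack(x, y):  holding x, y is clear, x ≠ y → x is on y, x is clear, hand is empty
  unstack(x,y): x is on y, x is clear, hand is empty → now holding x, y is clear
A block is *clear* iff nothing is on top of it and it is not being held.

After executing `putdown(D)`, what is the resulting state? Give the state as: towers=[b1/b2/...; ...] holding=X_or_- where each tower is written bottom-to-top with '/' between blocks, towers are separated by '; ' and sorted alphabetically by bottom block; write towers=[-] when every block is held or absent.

before: towers=[A; B/C; E/F/G] holding=D
pre[putdown(D)]: holding(D) yes
all met → apply putdown(D)
after:  towers=[A; B/C; D; E/F/G] holding=-

towers=[A; B/C; D; E/F/G] holding=-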